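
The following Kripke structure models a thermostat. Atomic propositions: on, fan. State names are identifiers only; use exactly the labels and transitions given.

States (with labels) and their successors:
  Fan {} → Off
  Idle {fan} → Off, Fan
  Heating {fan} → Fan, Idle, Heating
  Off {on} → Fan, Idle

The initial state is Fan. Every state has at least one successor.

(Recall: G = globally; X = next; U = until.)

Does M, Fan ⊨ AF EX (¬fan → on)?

States satisfying EX (¬fan → on): {Fan, Idle, Heating, Off}.
States satisfying AF EX (¬fan → on): {Fan, Idle, Heating, Off}.
Fan ∈ Sat(AF EX (¬fan → on)).

Yes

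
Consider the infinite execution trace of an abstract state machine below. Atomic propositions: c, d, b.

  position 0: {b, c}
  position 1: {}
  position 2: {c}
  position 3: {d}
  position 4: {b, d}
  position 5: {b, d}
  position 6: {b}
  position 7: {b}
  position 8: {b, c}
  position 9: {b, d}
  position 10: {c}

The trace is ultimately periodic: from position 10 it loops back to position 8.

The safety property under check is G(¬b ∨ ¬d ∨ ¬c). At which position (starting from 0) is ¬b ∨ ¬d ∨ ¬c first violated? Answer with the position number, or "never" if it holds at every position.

never

¬b ∨ ¬d ∨ ¬c holds at every position 0..10, and those are all the positions the trace ever visits, so the invariant G(¬b ∨ ¬d ∨ ¬c) is never violated.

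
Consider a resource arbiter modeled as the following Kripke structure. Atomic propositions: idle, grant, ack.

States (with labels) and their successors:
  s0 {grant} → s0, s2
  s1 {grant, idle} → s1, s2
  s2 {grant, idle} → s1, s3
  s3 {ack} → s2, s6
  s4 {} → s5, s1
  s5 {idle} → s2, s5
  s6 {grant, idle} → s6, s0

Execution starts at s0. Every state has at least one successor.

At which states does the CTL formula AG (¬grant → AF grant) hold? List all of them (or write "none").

{s0, s1, s2, s3, s6}

States satisfying ¬grant → AF grant: {s0, s1, s2, s3, s6}.
States satisfying AG (¬grant → AF grant): {s0, s1, s2, s3, s6}.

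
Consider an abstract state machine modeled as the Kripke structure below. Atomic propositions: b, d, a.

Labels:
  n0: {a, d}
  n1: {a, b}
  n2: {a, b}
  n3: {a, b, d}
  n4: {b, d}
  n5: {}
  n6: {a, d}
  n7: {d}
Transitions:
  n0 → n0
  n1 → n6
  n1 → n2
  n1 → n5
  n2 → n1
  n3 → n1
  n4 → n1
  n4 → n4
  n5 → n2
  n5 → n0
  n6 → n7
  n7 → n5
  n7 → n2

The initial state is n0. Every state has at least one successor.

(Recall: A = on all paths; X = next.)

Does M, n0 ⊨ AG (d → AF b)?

States satisfying d → AF b: {n1, n2, n3, n4, n5}.
States satisfying AG (d → AF b): ∅.
n0 is reachable from n0 and violates d → AF b, so AG fails at n0.
n0 ∉ Sat(AG (d → AF b)).

Does not hold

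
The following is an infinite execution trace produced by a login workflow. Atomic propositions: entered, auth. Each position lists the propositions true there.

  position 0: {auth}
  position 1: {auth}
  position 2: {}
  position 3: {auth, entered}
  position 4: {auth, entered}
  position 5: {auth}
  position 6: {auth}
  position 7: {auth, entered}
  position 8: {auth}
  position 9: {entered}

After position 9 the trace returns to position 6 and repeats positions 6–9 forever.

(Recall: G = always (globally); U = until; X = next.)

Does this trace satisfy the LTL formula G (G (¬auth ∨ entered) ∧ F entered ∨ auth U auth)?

G (¬auth ∨ entered) ∧ F entered ∨ auth U auth must hold at every position from 0 onward. It fails at position 2, so G (G (¬auth ∨ entered) ∧ F entered ∨ auth U auth) is false.

Violated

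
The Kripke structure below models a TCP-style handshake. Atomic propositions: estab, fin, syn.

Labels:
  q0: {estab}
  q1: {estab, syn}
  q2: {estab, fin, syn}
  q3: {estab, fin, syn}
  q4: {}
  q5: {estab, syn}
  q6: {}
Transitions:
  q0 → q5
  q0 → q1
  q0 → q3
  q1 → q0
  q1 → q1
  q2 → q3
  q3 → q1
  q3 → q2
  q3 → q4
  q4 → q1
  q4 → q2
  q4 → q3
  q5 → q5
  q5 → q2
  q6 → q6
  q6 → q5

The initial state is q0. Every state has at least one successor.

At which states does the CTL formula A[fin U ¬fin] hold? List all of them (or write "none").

{q0, q1, q4, q5, q6}

States satisfying fin: {q2, q3}.
States satisfying ¬fin: {q0, q1, q4, q5, q6}.
States satisfying A[fin U ¬fin]: {q0, q1, q4, q5, q6}.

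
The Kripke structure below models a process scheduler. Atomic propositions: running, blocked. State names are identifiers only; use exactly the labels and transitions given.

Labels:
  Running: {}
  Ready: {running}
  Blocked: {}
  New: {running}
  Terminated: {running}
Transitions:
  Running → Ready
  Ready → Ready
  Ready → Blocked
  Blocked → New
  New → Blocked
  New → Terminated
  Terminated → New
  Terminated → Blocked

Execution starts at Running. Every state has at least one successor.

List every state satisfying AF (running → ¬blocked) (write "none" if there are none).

States satisfying running → ¬blocked: {Running, Ready, Blocked, New, Terminated}.
States satisfying AF (running → ¬blocked): {Running, Ready, Blocked, New, Terminated}.

{Running, Ready, Blocked, New, Terminated}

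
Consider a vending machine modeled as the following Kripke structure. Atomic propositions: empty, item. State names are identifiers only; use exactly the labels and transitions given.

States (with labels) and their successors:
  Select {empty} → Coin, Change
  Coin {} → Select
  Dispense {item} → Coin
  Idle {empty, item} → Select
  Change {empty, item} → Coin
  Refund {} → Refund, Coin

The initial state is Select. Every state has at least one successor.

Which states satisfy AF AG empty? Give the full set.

States satisfying AG empty: ∅.
States satisfying AF AG empty: ∅.

none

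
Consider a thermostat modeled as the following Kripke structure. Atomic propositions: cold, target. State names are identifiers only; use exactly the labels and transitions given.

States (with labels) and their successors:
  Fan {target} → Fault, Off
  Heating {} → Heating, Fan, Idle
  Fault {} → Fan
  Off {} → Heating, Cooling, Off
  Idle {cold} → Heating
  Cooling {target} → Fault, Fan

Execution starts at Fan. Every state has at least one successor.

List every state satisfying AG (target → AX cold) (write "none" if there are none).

none

States satisfying target → AX cold: {Heating, Fault, Off, Idle}.
States satisfying AG (target → AX cold): ∅.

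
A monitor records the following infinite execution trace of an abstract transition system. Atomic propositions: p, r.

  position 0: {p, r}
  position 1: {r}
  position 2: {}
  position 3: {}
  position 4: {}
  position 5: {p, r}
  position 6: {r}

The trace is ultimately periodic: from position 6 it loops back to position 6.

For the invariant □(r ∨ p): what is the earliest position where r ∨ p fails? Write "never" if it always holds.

2

Check r ∨ p at each position in order: 0 ✓, 1 ✓.
At position 2 the labels are {}, so r ∨ p is false there. This is the first violation.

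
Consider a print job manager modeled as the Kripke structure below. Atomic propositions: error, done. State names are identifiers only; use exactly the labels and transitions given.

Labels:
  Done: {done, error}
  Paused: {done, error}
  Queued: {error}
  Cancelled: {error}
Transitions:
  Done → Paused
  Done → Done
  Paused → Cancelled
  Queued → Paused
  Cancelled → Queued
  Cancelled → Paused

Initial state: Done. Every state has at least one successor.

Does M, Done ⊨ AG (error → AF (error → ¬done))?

States satisfying error → AF (error → ¬done): {Paused, Queued, Cancelled}.
States satisfying AG (error → AF (error → ¬done)): {Paused, Queued, Cancelled}.
Done is reachable from Done and violates error → AF (error → ¬done), so AG fails at Done.
Done ∉ Sat(AG (error → AF (error → ¬done))).

No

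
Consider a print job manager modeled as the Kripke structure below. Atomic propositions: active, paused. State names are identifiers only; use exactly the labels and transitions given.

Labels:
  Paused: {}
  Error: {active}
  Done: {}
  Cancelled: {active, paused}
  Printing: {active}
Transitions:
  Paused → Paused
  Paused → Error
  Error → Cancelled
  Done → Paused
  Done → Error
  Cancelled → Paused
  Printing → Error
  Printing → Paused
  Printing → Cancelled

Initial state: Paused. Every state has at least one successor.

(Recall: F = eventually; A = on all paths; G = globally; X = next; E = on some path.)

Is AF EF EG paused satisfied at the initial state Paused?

States satisfying EF EG paused: ∅.
States satisfying AF EF EG paused: ∅.
There is a path from Paused along which EF EG paused never holds.
Paused ∉ Sat(AF EF EG paused).

Does not hold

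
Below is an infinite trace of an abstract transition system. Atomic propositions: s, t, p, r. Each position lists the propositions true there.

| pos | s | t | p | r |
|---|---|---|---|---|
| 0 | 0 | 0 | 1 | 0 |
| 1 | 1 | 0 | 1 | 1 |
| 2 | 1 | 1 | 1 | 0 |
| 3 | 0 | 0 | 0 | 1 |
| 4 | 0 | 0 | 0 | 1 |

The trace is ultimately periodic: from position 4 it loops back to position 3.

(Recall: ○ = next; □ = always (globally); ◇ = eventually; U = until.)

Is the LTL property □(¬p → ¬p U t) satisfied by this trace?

Does not hold

¬p → ¬p U t must hold at every position from 0 onward. It fails at position 3, so □(¬p → ¬p U t) is false.
Positions where ¬p holds: 3, 4.
Check ¬p U t at each: 3→fails, 4→fails.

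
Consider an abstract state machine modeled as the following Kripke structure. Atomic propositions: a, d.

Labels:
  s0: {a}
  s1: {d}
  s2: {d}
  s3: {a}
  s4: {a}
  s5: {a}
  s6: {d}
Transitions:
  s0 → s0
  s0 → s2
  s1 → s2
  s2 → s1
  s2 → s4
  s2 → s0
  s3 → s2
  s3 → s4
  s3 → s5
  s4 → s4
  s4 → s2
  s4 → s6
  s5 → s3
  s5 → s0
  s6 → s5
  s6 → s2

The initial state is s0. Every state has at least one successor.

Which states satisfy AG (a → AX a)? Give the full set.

States satisfying a → AX a: {s1, s2, s5, s6}.
States satisfying AG (a → AX a): ∅.

none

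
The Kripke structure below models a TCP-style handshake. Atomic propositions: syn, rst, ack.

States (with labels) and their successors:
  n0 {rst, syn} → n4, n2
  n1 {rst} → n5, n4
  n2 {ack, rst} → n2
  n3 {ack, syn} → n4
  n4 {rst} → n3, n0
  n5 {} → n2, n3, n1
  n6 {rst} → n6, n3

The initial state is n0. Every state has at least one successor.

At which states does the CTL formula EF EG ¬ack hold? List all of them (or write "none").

States satisfying EG ¬ack: {n0, n1, n4, n5, n6}.
States satisfying EF EG ¬ack: {n0, n1, n3, n4, n5, n6}.

{n0, n1, n3, n4, n5, n6}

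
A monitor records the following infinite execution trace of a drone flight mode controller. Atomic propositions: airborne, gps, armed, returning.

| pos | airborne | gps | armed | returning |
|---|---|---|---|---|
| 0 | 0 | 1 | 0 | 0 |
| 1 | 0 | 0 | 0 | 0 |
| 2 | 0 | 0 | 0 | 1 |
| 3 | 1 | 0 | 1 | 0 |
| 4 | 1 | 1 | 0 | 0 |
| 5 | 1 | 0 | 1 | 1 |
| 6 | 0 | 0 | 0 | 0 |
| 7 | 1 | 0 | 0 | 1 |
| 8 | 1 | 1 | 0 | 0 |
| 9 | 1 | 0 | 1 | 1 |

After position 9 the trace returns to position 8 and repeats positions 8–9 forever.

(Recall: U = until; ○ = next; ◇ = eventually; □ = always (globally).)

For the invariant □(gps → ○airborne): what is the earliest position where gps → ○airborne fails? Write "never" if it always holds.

At position 0 the labels are {gps} and the next position 1 has {}, so gps → ○airborne is false there. This is the first violation.

0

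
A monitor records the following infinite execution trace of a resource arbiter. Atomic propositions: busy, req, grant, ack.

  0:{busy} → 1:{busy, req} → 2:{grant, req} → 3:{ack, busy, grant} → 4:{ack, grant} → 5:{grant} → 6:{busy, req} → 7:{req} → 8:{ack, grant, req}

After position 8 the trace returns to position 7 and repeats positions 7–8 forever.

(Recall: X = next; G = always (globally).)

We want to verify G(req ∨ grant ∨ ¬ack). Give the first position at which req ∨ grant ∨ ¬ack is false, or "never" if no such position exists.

never

req ∨ grant ∨ ¬ack holds at every position 0..8, and those are all the positions the trace ever visits, so the invariant G(req ∨ grant ∨ ¬ack) is never violated.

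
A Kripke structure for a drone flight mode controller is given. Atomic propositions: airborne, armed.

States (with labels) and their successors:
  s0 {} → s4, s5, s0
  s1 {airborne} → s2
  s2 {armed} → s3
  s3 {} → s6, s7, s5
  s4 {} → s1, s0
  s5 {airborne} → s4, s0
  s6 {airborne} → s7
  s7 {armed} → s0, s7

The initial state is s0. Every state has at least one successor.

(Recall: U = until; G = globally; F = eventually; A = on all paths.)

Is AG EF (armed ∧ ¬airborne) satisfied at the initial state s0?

Satisfied

States satisfying EF (armed ∧ ¬airborne): {s0, s1, s2, s3, s4, s5, s6, s7}.
States satisfying AG EF (armed ∧ ¬airborne): {s0, s1, s2, s3, s4, s5, s6, s7}.
Every state reachable from s0 satisfies EF (armed ∧ ¬airborne).
s0 ∈ Sat(AG EF (armed ∧ ¬airborne)).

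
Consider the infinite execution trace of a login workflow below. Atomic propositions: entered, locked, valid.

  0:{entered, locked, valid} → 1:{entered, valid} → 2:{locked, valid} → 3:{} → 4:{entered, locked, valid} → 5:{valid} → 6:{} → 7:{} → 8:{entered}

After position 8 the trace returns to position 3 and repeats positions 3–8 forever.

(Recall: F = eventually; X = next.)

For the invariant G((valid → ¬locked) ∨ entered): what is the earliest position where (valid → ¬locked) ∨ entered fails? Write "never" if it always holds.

2

Check (valid → ¬locked) ∨ entered at each position in order: 0 ✓, 1 ✓.
At position 2 the labels are {locked, valid}, so (valid → ¬locked) ∨ entered is false there. This is the first violation.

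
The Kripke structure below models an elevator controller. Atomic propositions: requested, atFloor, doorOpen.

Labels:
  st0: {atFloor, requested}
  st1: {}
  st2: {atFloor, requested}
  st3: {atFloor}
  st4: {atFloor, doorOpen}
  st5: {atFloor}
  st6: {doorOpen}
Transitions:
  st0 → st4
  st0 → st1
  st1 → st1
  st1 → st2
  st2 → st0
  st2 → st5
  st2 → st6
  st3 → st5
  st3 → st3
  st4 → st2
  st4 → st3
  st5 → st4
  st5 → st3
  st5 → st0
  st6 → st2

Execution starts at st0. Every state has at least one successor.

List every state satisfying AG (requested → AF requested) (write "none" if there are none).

{st0, st1, st2, st3, st4, st5, st6}

States satisfying requested → AF requested: {st0, st1, st2, st3, st4, st5, st6}.
States satisfying AG (requested → AF requested): {st0, st1, st2, st3, st4, st5, st6}.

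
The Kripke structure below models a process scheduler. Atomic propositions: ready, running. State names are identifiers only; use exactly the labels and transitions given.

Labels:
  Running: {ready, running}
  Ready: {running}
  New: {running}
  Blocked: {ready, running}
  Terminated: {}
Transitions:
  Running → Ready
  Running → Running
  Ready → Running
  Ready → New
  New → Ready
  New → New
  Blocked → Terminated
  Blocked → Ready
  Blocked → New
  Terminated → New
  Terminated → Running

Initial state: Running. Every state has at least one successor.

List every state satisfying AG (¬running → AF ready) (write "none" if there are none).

{Running, Ready, New}

States satisfying ¬running → AF ready: {Running, Ready, New, Blocked}.
States satisfying AG (¬running → AF ready): {Running, Ready, New}.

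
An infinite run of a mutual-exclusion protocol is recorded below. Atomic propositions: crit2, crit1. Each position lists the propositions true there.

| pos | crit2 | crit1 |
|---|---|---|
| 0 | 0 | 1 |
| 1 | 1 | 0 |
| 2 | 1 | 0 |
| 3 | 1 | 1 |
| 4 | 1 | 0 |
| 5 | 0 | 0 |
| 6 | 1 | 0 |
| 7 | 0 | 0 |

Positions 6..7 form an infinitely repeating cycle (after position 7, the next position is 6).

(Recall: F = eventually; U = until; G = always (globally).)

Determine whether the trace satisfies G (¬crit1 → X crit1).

¬crit1 → X crit1 must hold at every position from 0 onward. It fails at position 1, so G (¬crit1 → X crit1) is false.
Positions where ¬crit1 holds: 1, 2, 4, 5, 6, 7.
Check X crit1 at each: 1→fails, 2→ok, 4→fails, 5→fails, 6→fails, 7→fails.

No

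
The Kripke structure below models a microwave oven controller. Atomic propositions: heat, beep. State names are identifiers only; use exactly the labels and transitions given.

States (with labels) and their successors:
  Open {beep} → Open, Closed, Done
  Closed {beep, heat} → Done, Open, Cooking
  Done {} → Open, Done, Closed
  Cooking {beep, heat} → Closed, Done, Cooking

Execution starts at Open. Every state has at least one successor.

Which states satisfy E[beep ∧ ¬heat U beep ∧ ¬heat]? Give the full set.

States satisfying beep ∧ ¬heat: {Open}.
States satisfying E[beep ∧ ¬heat U beep ∧ ¬heat]: {Open}.

{Open}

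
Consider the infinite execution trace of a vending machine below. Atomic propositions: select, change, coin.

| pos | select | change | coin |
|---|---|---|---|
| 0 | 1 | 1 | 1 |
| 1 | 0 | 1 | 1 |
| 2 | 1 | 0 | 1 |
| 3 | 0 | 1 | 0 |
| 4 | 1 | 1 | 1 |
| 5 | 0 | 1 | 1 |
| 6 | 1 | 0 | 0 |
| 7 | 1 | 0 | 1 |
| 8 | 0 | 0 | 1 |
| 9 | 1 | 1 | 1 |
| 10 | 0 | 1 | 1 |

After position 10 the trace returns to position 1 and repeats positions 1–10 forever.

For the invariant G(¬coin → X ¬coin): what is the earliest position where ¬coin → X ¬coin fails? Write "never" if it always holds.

3

Check ¬coin → X ¬coin at each position in order: 0 ✓, 1 ✓, 2 ✓.
At position 3 the labels are {change} and the next position 4 has {change, coin, select}, so ¬coin → X ¬coin is false there. This is the first violation.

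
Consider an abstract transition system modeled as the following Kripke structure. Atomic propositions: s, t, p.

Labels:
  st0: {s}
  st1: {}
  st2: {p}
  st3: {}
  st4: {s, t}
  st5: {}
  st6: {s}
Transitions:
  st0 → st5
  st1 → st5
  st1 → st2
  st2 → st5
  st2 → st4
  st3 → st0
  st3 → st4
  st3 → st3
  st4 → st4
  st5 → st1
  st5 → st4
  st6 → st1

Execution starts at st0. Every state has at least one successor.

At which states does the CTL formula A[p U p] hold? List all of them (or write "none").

{st2}

States satisfying p: {st2}.
States satisfying A[p U p]: {st2}.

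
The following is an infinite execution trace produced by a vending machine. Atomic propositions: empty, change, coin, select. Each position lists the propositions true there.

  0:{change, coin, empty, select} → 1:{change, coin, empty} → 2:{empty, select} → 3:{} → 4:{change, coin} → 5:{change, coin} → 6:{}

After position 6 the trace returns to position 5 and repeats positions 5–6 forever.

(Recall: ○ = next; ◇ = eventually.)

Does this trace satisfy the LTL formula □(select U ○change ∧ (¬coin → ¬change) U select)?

No

select U ○change ∧ (¬coin → ¬change) U select must hold at every position from 0 onward. It fails at position 1, so □(select U ○change ∧ (¬coin → ¬change) U select) is false.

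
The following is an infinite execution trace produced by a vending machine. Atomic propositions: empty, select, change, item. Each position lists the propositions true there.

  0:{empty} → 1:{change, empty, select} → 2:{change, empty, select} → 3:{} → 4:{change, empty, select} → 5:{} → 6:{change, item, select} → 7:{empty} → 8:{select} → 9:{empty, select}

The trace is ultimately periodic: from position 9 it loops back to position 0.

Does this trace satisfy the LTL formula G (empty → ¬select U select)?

Satisfied

empty → ¬select U select holds at every position 0..9, and those are all positions ever visited, so G (empty → ¬select U select) holds.
Positions where empty holds: 0, 1, 2, 4, 7, 9.
Check ¬select U select at each: 0→ok, 1→ok, 2→ok, 4→ok, 7→ok, 9→ok.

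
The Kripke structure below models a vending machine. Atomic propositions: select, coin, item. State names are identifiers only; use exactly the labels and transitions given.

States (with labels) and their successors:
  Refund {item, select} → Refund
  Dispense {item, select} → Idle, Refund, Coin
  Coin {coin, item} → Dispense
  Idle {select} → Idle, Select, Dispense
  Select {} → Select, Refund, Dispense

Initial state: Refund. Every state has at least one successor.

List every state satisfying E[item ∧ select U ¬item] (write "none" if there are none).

States satisfying item ∧ select: {Refund, Dispense}.
States satisfying ¬item: {Idle, Select}.
States satisfying E[item ∧ select U ¬item]: {Dispense, Idle, Select}.

{Dispense, Idle, Select}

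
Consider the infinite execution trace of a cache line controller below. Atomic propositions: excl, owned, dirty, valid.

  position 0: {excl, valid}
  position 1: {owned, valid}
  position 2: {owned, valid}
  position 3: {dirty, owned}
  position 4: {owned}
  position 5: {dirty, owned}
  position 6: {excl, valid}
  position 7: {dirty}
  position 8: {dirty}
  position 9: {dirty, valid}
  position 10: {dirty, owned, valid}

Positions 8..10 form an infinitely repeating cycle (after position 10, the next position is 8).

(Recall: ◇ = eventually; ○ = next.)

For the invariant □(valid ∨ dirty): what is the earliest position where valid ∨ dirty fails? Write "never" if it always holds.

Check valid ∨ dirty at each position in order: 0 ✓, 1 ✓, 2 ✓, 3 ✓.
At position 4 the labels are {owned}, so valid ∨ dirty is false there. This is the first violation.

4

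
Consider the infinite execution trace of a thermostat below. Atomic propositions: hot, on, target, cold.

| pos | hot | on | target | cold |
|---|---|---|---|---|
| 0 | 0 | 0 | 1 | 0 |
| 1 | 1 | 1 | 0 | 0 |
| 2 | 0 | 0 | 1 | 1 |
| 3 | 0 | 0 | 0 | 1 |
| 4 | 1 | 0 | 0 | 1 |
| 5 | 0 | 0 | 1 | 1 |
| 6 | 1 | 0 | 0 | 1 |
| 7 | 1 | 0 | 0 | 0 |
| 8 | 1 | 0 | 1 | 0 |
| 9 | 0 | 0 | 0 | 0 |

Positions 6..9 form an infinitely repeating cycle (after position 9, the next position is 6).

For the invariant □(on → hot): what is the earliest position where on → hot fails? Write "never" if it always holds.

on → hot holds at every position 0..9, and those are all the positions the trace ever visits, so the invariant □(on → hot) is never violated.

never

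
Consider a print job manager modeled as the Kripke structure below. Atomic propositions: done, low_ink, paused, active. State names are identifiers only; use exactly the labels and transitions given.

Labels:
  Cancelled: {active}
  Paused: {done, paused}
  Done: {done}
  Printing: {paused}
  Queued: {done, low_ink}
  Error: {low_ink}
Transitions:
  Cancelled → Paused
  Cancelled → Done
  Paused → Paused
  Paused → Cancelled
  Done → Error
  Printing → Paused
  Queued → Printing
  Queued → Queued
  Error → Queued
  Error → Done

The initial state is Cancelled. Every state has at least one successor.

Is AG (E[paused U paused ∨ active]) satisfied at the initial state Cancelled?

States satisfying E[paused U paused ∨ active]: {Cancelled, Paused, Printing}.
States satisfying AG (E[paused U paused ∨ active]): ∅.
Done is reachable from Cancelled and violates E[paused U paused ∨ active], so AG fails at Cancelled.
Cancelled ∉ Sat(AG (E[paused U paused ∨ active])).

No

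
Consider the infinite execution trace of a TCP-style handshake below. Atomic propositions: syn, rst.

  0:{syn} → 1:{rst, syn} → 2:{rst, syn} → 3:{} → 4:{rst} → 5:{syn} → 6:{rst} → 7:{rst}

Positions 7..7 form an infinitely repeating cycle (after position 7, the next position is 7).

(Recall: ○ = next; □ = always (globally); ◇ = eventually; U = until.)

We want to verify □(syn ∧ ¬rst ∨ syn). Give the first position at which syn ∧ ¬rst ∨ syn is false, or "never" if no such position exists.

Check syn ∧ ¬rst ∨ syn at each position in order: 0 ✓, 1 ✓, 2 ✓.
At position 3 the labels are {}, so syn ∧ ¬rst ∨ syn is false there. This is the first violation.

3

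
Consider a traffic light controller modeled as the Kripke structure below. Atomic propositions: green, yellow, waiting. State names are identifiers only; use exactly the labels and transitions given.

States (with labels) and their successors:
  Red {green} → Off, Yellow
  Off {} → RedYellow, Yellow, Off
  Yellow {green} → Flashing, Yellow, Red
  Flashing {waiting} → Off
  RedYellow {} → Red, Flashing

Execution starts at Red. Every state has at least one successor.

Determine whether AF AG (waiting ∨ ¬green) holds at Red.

States satisfying AG (waiting ∨ ¬green): ∅.
States satisfying AF AG (waiting ∨ ¬green): ∅.
There is a path from Red along which AG (waiting ∨ ¬green) never holds.
Red ∉ Sat(AF AG (waiting ∨ ¬green)).

No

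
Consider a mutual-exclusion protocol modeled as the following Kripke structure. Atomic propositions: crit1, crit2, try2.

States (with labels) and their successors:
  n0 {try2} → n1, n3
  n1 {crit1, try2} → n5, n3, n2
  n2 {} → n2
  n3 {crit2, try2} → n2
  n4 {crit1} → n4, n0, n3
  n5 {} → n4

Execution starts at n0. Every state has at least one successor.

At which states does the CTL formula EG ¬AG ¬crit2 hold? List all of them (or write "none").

States satisfying ¬AG ¬crit2: {n0, n1, n3, n4, n5}.
States satisfying EG ¬AG ¬crit2: {n0, n1, n4, n5}.

{n0, n1, n4, n5}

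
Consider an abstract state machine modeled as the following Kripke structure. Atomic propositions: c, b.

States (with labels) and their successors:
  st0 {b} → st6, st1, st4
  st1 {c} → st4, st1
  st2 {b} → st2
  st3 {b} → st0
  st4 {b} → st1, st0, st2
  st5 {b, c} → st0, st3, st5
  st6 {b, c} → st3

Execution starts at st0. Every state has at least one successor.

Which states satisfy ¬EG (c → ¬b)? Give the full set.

States satisfying c → ¬b: {st0, st1, st2, st3, st4}.
States satisfying EG (c → ¬b): {st0, st1, st2, st3, st4}.
States satisfying ¬EG (c → ¬b): {st5, st6}.

{st5, st6}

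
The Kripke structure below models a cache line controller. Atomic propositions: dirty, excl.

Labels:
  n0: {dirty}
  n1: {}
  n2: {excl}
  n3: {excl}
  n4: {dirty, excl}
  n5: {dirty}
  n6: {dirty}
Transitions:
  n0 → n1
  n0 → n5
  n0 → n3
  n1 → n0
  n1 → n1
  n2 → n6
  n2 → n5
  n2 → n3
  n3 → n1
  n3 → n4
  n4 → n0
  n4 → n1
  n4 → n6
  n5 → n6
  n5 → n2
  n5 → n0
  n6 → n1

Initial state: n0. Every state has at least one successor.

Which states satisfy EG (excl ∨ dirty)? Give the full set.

{n0, n2, n3, n4, n5}

States satisfying excl ∨ dirty: {n0, n2, n3, n4, n5, n6}.
States satisfying EG (excl ∨ dirty): {n0, n2, n3, n4, n5}.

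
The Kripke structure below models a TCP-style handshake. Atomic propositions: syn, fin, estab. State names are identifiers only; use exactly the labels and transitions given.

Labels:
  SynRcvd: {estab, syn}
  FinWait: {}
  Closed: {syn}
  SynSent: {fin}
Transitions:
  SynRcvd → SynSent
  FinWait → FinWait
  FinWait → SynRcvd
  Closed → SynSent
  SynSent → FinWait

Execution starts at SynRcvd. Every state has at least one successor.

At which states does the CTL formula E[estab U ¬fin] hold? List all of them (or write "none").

States satisfying estab: {SynRcvd}.
States satisfying ¬fin: {SynRcvd, FinWait, Closed}.
States satisfying E[estab U ¬fin]: {SynRcvd, FinWait, Closed}.

{SynRcvd, FinWait, Closed}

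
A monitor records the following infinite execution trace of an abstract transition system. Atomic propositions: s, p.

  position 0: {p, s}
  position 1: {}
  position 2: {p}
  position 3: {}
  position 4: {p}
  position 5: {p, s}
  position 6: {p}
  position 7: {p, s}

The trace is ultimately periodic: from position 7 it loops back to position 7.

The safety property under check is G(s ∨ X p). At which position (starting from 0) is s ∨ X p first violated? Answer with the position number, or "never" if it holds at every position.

Check s ∨ X p at each position in order: 0 ✓, 1 ✓.
At position 2 the labels are {p} and the next position 3 has {}, so s ∨ X p is false there. This is the first violation.

2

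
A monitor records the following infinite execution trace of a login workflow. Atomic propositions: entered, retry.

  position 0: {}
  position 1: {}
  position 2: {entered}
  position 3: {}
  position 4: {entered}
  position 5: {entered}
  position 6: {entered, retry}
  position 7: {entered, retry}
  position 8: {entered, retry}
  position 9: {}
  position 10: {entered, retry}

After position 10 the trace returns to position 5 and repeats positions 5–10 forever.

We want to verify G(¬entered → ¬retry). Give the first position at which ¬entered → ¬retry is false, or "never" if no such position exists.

never

¬entered → ¬retry holds at every position 0..10, and those are all the positions the trace ever visits, so the invariant G(¬entered → ¬retry) is never violated.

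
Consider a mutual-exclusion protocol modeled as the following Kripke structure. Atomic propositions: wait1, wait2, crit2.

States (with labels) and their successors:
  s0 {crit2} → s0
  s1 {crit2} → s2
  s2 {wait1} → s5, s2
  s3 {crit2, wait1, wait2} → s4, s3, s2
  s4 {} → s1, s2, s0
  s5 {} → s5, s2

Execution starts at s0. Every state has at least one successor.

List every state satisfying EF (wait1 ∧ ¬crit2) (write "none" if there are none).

{s1, s2, s3, s4, s5}

States satisfying wait1 ∧ ¬crit2: {s2}.
States satisfying EF (wait1 ∧ ¬crit2): {s1, s2, s3, s4, s5}.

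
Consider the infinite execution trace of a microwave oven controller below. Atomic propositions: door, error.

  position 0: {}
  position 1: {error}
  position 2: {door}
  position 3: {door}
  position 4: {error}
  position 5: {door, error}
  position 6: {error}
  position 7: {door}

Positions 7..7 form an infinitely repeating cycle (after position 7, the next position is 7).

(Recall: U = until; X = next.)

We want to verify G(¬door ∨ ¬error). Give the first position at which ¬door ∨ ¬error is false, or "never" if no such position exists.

Check ¬door ∨ ¬error at each position in order: 0 ✓, 1 ✓, 2 ✓, 3 ✓, 4 ✓.
At position 5 the labels are {door, error}, so ¬door ∨ ¬error is false there. This is the first violation.

5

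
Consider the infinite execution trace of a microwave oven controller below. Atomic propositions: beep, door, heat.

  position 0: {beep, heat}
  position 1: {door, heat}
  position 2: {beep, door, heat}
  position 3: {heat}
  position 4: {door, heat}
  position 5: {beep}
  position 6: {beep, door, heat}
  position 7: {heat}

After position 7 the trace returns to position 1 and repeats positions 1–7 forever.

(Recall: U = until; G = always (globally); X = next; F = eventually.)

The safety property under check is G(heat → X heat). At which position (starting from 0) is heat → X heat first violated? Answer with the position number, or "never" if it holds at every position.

Check heat → X heat at each position in order: 0 ✓, 1 ✓, 2 ✓, 3 ✓.
At position 4 the labels are {door, heat} and the next position 5 has {beep}, so heat → X heat is false there. This is the first violation.

4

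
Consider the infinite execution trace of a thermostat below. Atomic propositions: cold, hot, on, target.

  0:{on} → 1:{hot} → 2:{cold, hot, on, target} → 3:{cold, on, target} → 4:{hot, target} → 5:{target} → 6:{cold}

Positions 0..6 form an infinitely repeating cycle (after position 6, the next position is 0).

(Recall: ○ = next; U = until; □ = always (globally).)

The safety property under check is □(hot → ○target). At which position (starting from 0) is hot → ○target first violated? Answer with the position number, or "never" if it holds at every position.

hot → ○target holds at every position 0..6, and those are all the positions the trace ever visits, so the invariant □(hot → ○target) is never violated.

never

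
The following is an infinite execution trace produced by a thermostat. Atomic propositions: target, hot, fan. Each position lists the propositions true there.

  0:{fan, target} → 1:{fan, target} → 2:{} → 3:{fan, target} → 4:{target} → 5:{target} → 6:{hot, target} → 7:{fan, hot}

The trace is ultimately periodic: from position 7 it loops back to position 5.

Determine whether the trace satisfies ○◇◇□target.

The position after 0 is 1; ◇◇□target is false there.

Violated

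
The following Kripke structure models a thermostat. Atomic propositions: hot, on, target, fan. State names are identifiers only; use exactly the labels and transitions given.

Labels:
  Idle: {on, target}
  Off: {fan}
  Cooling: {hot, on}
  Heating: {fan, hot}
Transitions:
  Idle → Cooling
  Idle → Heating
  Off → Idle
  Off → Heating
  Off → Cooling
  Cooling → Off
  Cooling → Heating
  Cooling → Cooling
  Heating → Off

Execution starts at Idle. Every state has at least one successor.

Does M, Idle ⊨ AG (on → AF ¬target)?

States satisfying on → AF ¬target: {Idle, Off, Cooling, Heating}.
States satisfying AG (on → AF ¬target): {Idle, Off, Cooling, Heating}.
Every state reachable from Idle satisfies on → AF ¬target.
Idle ∈ Sat(AG (on → AF ¬target)).

Satisfied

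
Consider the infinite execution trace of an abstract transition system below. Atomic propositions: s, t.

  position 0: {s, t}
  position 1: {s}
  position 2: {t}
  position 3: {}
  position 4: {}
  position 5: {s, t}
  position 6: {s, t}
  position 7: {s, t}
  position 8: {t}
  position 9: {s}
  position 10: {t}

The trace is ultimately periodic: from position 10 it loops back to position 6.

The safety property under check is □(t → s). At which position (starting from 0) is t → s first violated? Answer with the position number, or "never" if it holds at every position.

Check t → s at each position in order: 0 ✓, 1 ✓.
At position 2 the labels are {t}, so t → s is false there. This is the first violation.

2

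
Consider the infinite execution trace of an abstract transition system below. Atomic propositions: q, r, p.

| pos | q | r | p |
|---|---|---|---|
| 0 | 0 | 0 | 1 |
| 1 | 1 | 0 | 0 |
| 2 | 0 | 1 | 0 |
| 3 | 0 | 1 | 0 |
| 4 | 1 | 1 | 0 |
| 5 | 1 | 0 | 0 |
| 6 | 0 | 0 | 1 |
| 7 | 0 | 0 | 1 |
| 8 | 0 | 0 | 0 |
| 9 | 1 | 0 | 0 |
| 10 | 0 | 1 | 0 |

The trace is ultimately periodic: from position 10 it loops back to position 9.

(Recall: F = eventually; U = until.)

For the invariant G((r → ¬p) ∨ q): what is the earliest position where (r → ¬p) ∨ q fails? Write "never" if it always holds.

never

(r → ¬p) ∨ q holds at every position 0..10, and those are all the positions the trace ever visits, so the invariant G((r → ¬p) ∨ q) is never violated.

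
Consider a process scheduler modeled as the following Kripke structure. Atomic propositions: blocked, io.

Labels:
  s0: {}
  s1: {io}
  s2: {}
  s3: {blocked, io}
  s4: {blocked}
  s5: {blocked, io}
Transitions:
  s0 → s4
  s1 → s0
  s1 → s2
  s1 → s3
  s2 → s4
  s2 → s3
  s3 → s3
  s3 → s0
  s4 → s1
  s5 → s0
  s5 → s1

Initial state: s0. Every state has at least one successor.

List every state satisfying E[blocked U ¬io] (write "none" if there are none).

{s0, s2, s3, s4, s5}

States satisfying blocked: {s3, s4, s5}.
States satisfying ¬io: {s0, s2, s4}.
States satisfying E[blocked U ¬io]: {s0, s2, s3, s4, s5}.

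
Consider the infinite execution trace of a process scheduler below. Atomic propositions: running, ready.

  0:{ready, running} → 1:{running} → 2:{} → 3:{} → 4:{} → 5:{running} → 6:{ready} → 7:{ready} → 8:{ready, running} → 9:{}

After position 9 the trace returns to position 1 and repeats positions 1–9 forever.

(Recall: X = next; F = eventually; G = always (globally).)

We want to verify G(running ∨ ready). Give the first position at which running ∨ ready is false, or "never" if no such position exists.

2

Check running ∨ ready at each position in order: 0 ✓, 1 ✓.
At position 2 the labels are {}, so running ∨ ready is false there. This is the first violation.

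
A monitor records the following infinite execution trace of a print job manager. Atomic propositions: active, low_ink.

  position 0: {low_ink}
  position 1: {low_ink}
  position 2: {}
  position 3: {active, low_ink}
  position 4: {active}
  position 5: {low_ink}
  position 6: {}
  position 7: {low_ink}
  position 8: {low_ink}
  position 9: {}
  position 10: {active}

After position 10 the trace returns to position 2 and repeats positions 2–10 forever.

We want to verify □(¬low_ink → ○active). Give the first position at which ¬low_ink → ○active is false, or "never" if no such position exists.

4

Check ¬low_ink → ○active at each position in order: 0 ✓, 1 ✓, 2 ✓, 3 ✓.
At position 4 the labels are {active} and the next position 5 has {low_ink}, so ¬low_ink → ○active is false there. This is the first violation.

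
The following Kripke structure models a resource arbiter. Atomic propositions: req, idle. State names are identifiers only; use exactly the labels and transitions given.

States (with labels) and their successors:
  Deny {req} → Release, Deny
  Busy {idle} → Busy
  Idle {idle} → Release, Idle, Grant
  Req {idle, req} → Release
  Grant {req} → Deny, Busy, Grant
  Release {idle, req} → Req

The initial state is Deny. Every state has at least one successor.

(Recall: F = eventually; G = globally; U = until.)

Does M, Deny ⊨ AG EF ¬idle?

States satisfying EF ¬idle: {Deny, Idle, Grant}.
States satisfying AG EF ¬idle: ∅.
Release is reachable from Deny and violates EF ¬idle, so AG fails at Deny.
Deny ∉ Sat(AG EF ¬idle).

Violated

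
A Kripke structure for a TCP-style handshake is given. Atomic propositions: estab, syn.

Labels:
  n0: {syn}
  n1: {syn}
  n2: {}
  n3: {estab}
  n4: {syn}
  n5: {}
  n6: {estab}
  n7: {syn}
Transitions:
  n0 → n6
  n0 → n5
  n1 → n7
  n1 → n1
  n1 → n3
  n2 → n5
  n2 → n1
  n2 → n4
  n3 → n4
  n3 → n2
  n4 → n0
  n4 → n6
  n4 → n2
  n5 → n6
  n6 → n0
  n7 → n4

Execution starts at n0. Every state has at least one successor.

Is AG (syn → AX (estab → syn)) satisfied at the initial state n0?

No

States satisfying syn → AX (estab → syn): {n2, n3, n5, n6, n7}.
States satisfying AG (syn → AX (estab → syn)): ∅.
n0 is reachable from n0 and violates syn → AX (estab → syn), so AG fails at n0.
n0 ∉ Sat(AG (syn → AX (estab → syn))).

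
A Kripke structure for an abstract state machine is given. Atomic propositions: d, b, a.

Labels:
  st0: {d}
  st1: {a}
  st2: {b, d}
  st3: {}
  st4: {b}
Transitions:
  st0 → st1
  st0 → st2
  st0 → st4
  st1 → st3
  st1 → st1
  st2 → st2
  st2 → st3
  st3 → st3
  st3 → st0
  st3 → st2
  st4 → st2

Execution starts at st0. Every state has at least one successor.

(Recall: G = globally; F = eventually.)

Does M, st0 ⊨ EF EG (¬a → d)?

States satisfying EG (¬a → d): {st0, st1, st2}.
States satisfying EF EG (¬a → d): {st0, st1, st2, st3, st4}.
Some path from st0 reaches a state where EG (¬a → d) holds.
st0 ∈ Sat(EF EG (¬a → d)).

Holds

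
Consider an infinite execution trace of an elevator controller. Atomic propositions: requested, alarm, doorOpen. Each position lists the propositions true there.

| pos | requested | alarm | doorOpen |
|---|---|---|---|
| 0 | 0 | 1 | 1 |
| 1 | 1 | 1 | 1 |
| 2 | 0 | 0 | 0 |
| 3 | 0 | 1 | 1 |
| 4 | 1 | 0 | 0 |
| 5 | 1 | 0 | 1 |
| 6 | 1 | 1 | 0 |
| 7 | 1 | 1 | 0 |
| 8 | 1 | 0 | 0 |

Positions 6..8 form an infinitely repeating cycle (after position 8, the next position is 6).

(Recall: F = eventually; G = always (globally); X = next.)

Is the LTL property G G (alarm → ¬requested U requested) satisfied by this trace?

G (alarm → ¬requested U requested) holds at every position 0..8, and those are all positions ever visited, so G G (alarm → ¬requested U requested) holds.

Yes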